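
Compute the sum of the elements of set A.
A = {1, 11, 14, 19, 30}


Set A = {1, 11, 14, 19, 30}
Sum = 1 + 11 + 14 + 19 + 30 = 75

75


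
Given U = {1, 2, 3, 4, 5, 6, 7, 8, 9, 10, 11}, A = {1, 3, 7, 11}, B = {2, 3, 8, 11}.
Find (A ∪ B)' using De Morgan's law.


U = {1, 2, 3, 4, 5, 6, 7, 8, 9, 10, 11}
A = {1, 3, 7, 11}, B = {2, 3, 8, 11}
A ∪ B = {1, 2, 3, 7, 8, 11}
(A ∪ B)' = U \ (A ∪ B) = {4, 5, 6, 9, 10}
Verification via A' ∩ B': A' = {2, 4, 5, 6, 8, 9, 10}, B' = {1, 4, 5, 6, 7, 9, 10}
A' ∩ B' = {4, 5, 6, 9, 10} ✓

{4, 5, 6, 9, 10}


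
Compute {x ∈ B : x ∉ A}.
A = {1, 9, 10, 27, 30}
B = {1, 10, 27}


Set A = {1, 9, 10, 27, 30}
Set B = {1, 10, 27}
Check each element of B against A:
1 ∈ A, 10 ∈ A, 27 ∈ A
Elements of B not in A: {}

{}


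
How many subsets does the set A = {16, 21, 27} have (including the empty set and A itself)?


Set A = {16, 21, 27}
|A| = 3
The power set P(A) contains all subsets of A.
|P(A)| = 2^|A| = 2^3 = 8

8


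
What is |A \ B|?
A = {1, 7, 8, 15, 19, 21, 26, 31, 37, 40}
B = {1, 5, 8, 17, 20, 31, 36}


Set A = {1, 7, 8, 15, 19, 21, 26, 31, 37, 40}
Set B = {1, 5, 8, 17, 20, 31, 36}
A \ B = {7, 15, 19, 21, 26, 37, 40}
|A \ B| = 7

7


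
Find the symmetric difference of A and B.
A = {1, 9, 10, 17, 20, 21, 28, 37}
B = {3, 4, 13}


Set A = {1, 9, 10, 17, 20, 21, 28, 37}
Set B = {3, 4, 13}
A △ B = (A \ B) ∪ (B \ A)
Elements in A but not B: {1, 9, 10, 17, 20, 21, 28, 37}
Elements in B but not A: {3, 4, 13}
A △ B = {1, 3, 4, 9, 10, 13, 17, 20, 21, 28, 37}

{1, 3, 4, 9, 10, 13, 17, 20, 21, 28, 37}


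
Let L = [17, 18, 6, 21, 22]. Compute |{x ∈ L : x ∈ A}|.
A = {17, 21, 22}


Set A = {17, 21, 22}
Candidates: [17, 18, 6, 21, 22]
Check each candidate:
17 ∈ A, 18 ∉ A, 6 ∉ A, 21 ∈ A, 22 ∈ A
Count of candidates in A: 3

3


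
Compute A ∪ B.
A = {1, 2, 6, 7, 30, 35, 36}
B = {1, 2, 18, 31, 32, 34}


Set A = {1, 2, 6, 7, 30, 35, 36}
Set B = {1, 2, 18, 31, 32, 34}
A ∪ B includes all elements in either set.
Elements from A: {1, 2, 6, 7, 30, 35, 36}
Elements from B not already included: {18, 31, 32, 34}
A ∪ B = {1, 2, 6, 7, 18, 30, 31, 32, 34, 35, 36}

{1, 2, 6, 7, 18, 30, 31, 32, 34, 35, 36}


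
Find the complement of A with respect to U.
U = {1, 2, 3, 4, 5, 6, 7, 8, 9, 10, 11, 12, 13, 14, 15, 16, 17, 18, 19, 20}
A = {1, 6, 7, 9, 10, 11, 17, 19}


Universal set U = {1, 2, 3, 4, 5, 6, 7, 8, 9, 10, 11, 12, 13, 14, 15, 16, 17, 18, 19, 20}
Set A = {1, 6, 7, 9, 10, 11, 17, 19}
A' = U \ A = elements in U but not in A
Checking each element of U:
1 (in A, exclude), 2 (not in A, include), 3 (not in A, include), 4 (not in A, include), 5 (not in A, include), 6 (in A, exclude), 7 (in A, exclude), 8 (not in A, include), 9 (in A, exclude), 10 (in A, exclude), 11 (in A, exclude), 12 (not in A, include), 13 (not in A, include), 14 (not in A, include), 15 (not in A, include), 16 (not in A, include), 17 (in A, exclude), 18 (not in A, include), 19 (in A, exclude), 20 (not in A, include)
A' = {2, 3, 4, 5, 8, 12, 13, 14, 15, 16, 18, 20}

{2, 3, 4, 5, 8, 12, 13, 14, 15, 16, 18, 20}


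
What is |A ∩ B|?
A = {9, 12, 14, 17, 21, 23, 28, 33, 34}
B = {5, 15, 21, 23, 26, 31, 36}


Set A = {9, 12, 14, 17, 21, 23, 28, 33, 34}
Set B = {5, 15, 21, 23, 26, 31, 36}
A ∩ B = {21, 23}
|A ∩ B| = 2

2


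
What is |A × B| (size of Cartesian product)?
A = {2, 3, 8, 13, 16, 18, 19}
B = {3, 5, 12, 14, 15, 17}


Set A = {2, 3, 8, 13, 16, 18, 19} has 7 elements.
Set B = {3, 5, 12, 14, 15, 17} has 6 elements.
|A × B| = |A| × |B| = 7 × 6 = 42

42


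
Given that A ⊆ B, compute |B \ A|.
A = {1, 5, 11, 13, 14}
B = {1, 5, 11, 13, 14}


Set A = {1, 5, 11, 13, 14}, |A| = 5
Set B = {1, 5, 11, 13, 14}, |B| = 5
Since A ⊆ B: B \ A = {}
|B| - |A| = 5 - 5 = 0

0


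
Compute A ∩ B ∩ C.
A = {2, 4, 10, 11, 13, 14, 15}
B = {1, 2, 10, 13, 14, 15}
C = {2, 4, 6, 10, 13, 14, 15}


Set A = {2, 4, 10, 11, 13, 14, 15}
Set B = {1, 2, 10, 13, 14, 15}
Set C = {2, 4, 6, 10, 13, 14, 15}
First, A ∩ B = {2, 10, 13, 14, 15}
Then, (A ∩ B) ∩ C = {2, 10, 13, 14, 15}

{2, 10, 13, 14, 15}


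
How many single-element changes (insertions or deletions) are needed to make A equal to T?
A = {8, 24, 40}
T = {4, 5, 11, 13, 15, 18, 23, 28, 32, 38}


Set A = {8, 24, 40}
Set T = {4, 5, 11, 13, 15, 18, 23, 28, 32, 38}
Elements to remove from A (in A, not in T): {8, 24, 40} → 3 removals
Elements to add to A (in T, not in A): {4, 5, 11, 13, 15, 18, 23, 28, 32, 38} → 10 additions
Total edits = 3 + 10 = 13

13


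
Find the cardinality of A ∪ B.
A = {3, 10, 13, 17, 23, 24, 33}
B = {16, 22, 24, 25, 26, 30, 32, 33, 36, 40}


Set A = {3, 10, 13, 17, 23, 24, 33}, |A| = 7
Set B = {16, 22, 24, 25, 26, 30, 32, 33, 36, 40}, |B| = 10
A ∩ B = {24, 33}, |A ∩ B| = 2
|A ∪ B| = |A| + |B| - |A ∩ B| = 7 + 10 - 2 = 15

15


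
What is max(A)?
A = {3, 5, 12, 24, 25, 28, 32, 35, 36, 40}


Set A = {3, 5, 12, 24, 25, 28, 32, 35, 36, 40}
Elements in ascending order: 3, 5, 12, 24, 25, 28, 32, 35, 36, 40
The largest element is 40.

40


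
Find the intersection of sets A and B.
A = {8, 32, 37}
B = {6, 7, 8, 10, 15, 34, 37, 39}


Set A = {8, 32, 37}
Set B = {6, 7, 8, 10, 15, 34, 37, 39}
A ∩ B includes only elements in both sets.
Check each element of A against B:
8 ✓, 32 ✗, 37 ✓
A ∩ B = {8, 37}

{8, 37}


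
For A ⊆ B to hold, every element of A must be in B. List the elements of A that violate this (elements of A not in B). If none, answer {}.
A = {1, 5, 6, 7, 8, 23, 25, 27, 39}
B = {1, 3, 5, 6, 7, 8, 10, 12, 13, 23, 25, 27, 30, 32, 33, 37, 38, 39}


Set A = {1, 5, 6, 7, 8, 23, 25, 27, 39}
Set B = {1, 3, 5, 6, 7, 8, 10, 12, 13, 23, 25, 27, 30, 32, 33, 37, 38, 39}
Check each element of A against B:
1 ∈ B, 5 ∈ B, 6 ∈ B, 7 ∈ B, 8 ∈ B, 23 ∈ B, 25 ∈ B, 27 ∈ B, 39 ∈ B
Elements of A not in B: {}

{}


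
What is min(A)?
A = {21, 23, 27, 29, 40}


Set A = {21, 23, 27, 29, 40}
Elements in ascending order: 21, 23, 27, 29, 40
The smallest element is 21.

21


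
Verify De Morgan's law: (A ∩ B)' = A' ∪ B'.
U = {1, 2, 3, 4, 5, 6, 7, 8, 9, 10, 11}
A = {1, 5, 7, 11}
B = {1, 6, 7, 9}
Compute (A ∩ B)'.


U = {1, 2, 3, 4, 5, 6, 7, 8, 9, 10, 11}
A = {1, 5, 7, 11}, B = {1, 6, 7, 9}
A ∩ B = {1, 7}
(A ∩ B)' = U \ (A ∩ B) = {2, 3, 4, 5, 6, 8, 9, 10, 11}
Verification via A' ∪ B': A' = {2, 3, 4, 6, 8, 9, 10}, B' = {2, 3, 4, 5, 8, 10, 11}
A' ∪ B' = {2, 3, 4, 5, 6, 8, 9, 10, 11} ✓

{2, 3, 4, 5, 6, 8, 9, 10, 11}


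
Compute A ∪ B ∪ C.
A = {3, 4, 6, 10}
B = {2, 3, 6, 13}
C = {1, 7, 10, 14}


Set A = {3, 4, 6, 10}
Set B = {2, 3, 6, 13}
Set C = {1, 7, 10, 14}
First, A ∪ B = {2, 3, 4, 6, 10, 13}
Then, (A ∪ B) ∪ C = {1, 2, 3, 4, 6, 7, 10, 13, 14}

{1, 2, 3, 4, 6, 7, 10, 13, 14}


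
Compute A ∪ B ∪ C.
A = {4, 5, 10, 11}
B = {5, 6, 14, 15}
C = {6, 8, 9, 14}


Set A = {4, 5, 10, 11}
Set B = {5, 6, 14, 15}
Set C = {6, 8, 9, 14}
First, A ∪ B = {4, 5, 6, 10, 11, 14, 15}
Then, (A ∪ B) ∪ C = {4, 5, 6, 8, 9, 10, 11, 14, 15}

{4, 5, 6, 8, 9, 10, 11, 14, 15}


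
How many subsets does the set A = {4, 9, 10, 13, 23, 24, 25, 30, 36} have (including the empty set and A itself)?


Set A = {4, 9, 10, 13, 23, 24, 25, 30, 36}
|A| = 9
The power set P(A) contains all subsets of A.
|P(A)| = 2^|A| = 2^9 = 512

512


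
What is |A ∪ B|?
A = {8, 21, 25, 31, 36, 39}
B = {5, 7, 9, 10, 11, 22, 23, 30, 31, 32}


Set A = {8, 21, 25, 31, 36, 39}, |A| = 6
Set B = {5, 7, 9, 10, 11, 22, 23, 30, 31, 32}, |B| = 10
A ∩ B = {31}, |A ∩ B| = 1
|A ∪ B| = |A| + |B| - |A ∩ B| = 6 + 10 - 1 = 15

15


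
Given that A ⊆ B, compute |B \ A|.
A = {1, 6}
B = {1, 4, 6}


Set A = {1, 6}, |A| = 2
Set B = {1, 4, 6}, |B| = 3
Since A ⊆ B: B \ A = {4}
|B| - |A| = 3 - 2 = 1

1


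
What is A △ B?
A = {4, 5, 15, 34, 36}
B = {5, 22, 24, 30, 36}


Set A = {4, 5, 15, 34, 36}
Set B = {5, 22, 24, 30, 36}
A △ B = (A \ B) ∪ (B \ A)
Elements in A but not B: {4, 15, 34}
Elements in B but not A: {22, 24, 30}
A △ B = {4, 15, 22, 24, 30, 34}

{4, 15, 22, 24, 30, 34}


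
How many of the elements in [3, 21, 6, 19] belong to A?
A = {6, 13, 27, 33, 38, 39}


Set A = {6, 13, 27, 33, 38, 39}
Candidates: [3, 21, 6, 19]
Check each candidate:
3 ∉ A, 21 ∉ A, 6 ∈ A, 19 ∉ A
Count of candidates in A: 1

1


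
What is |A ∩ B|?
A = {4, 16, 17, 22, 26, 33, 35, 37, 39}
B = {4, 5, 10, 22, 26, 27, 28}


Set A = {4, 16, 17, 22, 26, 33, 35, 37, 39}
Set B = {4, 5, 10, 22, 26, 27, 28}
A ∩ B = {4, 22, 26}
|A ∩ B| = 3

3


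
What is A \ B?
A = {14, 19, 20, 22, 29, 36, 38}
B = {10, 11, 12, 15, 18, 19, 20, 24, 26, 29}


Set A = {14, 19, 20, 22, 29, 36, 38}
Set B = {10, 11, 12, 15, 18, 19, 20, 24, 26, 29}
A \ B includes elements in A that are not in B.
Check each element of A:
14 (not in B, keep), 19 (in B, remove), 20 (in B, remove), 22 (not in B, keep), 29 (in B, remove), 36 (not in B, keep), 38 (not in B, keep)
A \ B = {14, 22, 36, 38}

{14, 22, 36, 38}


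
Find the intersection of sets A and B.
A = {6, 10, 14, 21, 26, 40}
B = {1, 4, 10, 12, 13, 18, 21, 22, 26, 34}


Set A = {6, 10, 14, 21, 26, 40}
Set B = {1, 4, 10, 12, 13, 18, 21, 22, 26, 34}
A ∩ B includes only elements in both sets.
Check each element of A against B:
6 ✗, 10 ✓, 14 ✗, 21 ✓, 26 ✓, 40 ✗
A ∩ B = {10, 21, 26}

{10, 21, 26}


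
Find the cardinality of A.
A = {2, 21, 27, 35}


Set A = {2, 21, 27, 35}
Listing elements: 2, 21, 27, 35
Counting: 4 elements
|A| = 4

4


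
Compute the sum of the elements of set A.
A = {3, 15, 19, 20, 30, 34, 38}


Set A = {3, 15, 19, 20, 30, 34, 38}
Sum = 3 + 15 + 19 + 20 + 30 + 34 + 38 = 159

159


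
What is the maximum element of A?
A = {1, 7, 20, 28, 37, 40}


Set A = {1, 7, 20, 28, 37, 40}
Elements in ascending order: 1, 7, 20, 28, 37, 40
The largest element is 40.

40


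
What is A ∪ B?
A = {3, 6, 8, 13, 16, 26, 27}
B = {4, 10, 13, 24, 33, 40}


Set A = {3, 6, 8, 13, 16, 26, 27}
Set B = {4, 10, 13, 24, 33, 40}
A ∪ B includes all elements in either set.
Elements from A: {3, 6, 8, 13, 16, 26, 27}
Elements from B not already included: {4, 10, 24, 33, 40}
A ∪ B = {3, 4, 6, 8, 10, 13, 16, 24, 26, 27, 33, 40}

{3, 4, 6, 8, 10, 13, 16, 24, 26, 27, 33, 40}


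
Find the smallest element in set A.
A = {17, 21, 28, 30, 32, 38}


Set A = {17, 21, 28, 30, 32, 38}
Elements in ascending order: 17, 21, 28, 30, 32, 38
The smallest element is 17.

17


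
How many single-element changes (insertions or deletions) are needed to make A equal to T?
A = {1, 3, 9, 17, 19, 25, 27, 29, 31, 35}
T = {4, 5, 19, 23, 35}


Set A = {1, 3, 9, 17, 19, 25, 27, 29, 31, 35}
Set T = {4, 5, 19, 23, 35}
Elements to remove from A (in A, not in T): {1, 3, 9, 17, 25, 27, 29, 31} → 8 removals
Elements to add to A (in T, not in A): {4, 5, 23} → 3 additions
Total edits = 8 + 3 = 11

11


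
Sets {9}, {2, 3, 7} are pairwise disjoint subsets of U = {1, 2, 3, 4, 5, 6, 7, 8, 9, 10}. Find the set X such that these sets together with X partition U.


U = {1, 2, 3, 4, 5, 6, 7, 8, 9, 10}
Shown blocks: {9}, {2, 3, 7}
A partition's blocks are pairwise disjoint and cover U, so the missing block = U \ (union of shown blocks).
Union of shown blocks: {2, 3, 7, 9}
Missing block = U \ (union) = {1, 4, 5, 6, 8, 10}

{1, 4, 5, 6, 8, 10}


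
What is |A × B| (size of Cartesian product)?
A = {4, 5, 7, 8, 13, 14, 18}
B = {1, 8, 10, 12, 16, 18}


Set A = {4, 5, 7, 8, 13, 14, 18} has 7 elements.
Set B = {1, 8, 10, 12, 16, 18} has 6 elements.
|A × B| = |A| × |B| = 7 × 6 = 42

42


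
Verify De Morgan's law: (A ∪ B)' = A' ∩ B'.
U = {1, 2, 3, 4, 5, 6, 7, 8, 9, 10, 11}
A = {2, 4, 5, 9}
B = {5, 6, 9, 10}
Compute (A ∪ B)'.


U = {1, 2, 3, 4, 5, 6, 7, 8, 9, 10, 11}
A = {2, 4, 5, 9}, B = {5, 6, 9, 10}
A ∪ B = {2, 4, 5, 6, 9, 10}
(A ∪ B)' = U \ (A ∪ B) = {1, 3, 7, 8, 11}
Verification via A' ∩ B': A' = {1, 3, 6, 7, 8, 10, 11}, B' = {1, 2, 3, 4, 7, 8, 11}
A' ∩ B' = {1, 3, 7, 8, 11} ✓

{1, 3, 7, 8, 11}


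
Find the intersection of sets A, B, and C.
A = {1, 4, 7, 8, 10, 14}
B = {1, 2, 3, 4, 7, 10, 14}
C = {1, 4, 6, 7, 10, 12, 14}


Set A = {1, 4, 7, 8, 10, 14}
Set B = {1, 2, 3, 4, 7, 10, 14}
Set C = {1, 4, 6, 7, 10, 12, 14}
First, A ∩ B = {1, 4, 7, 10, 14}
Then, (A ∩ B) ∩ C = {1, 4, 7, 10, 14}

{1, 4, 7, 10, 14}


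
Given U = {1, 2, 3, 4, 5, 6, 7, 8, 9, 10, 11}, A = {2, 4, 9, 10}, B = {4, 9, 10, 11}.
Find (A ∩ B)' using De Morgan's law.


U = {1, 2, 3, 4, 5, 6, 7, 8, 9, 10, 11}
A = {2, 4, 9, 10}, B = {4, 9, 10, 11}
A ∩ B = {4, 9, 10}
(A ∩ B)' = U \ (A ∩ B) = {1, 2, 3, 5, 6, 7, 8, 11}
Verification via A' ∪ B': A' = {1, 3, 5, 6, 7, 8, 11}, B' = {1, 2, 3, 5, 6, 7, 8}
A' ∪ B' = {1, 2, 3, 5, 6, 7, 8, 11} ✓

{1, 2, 3, 5, 6, 7, 8, 11}


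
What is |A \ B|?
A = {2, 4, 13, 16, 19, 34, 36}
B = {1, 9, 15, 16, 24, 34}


Set A = {2, 4, 13, 16, 19, 34, 36}
Set B = {1, 9, 15, 16, 24, 34}
A \ B = {2, 4, 13, 19, 36}
|A \ B| = 5

5


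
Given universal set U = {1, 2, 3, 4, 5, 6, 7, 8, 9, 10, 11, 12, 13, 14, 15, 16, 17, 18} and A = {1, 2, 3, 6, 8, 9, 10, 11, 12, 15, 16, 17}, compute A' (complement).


Universal set U = {1, 2, 3, 4, 5, 6, 7, 8, 9, 10, 11, 12, 13, 14, 15, 16, 17, 18}
Set A = {1, 2, 3, 6, 8, 9, 10, 11, 12, 15, 16, 17}
A' = U \ A = elements in U but not in A
Checking each element of U:
1 (in A, exclude), 2 (in A, exclude), 3 (in A, exclude), 4 (not in A, include), 5 (not in A, include), 6 (in A, exclude), 7 (not in A, include), 8 (in A, exclude), 9 (in A, exclude), 10 (in A, exclude), 11 (in A, exclude), 12 (in A, exclude), 13 (not in A, include), 14 (not in A, include), 15 (in A, exclude), 16 (in A, exclude), 17 (in A, exclude), 18 (not in A, include)
A' = {4, 5, 7, 13, 14, 18}

{4, 5, 7, 13, 14, 18}


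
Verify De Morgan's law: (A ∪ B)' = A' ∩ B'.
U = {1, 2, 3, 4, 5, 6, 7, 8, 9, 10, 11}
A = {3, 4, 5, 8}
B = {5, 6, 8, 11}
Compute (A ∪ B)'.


U = {1, 2, 3, 4, 5, 6, 7, 8, 9, 10, 11}
A = {3, 4, 5, 8}, B = {5, 6, 8, 11}
A ∪ B = {3, 4, 5, 6, 8, 11}
(A ∪ B)' = U \ (A ∪ B) = {1, 2, 7, 9, 10}
Verification via A' ∩ B': A' = {1, 2, 6, 7, 9, 10, 11}, B' = {1, 2, 3, 4, 7, 9, 10}
A' ∩ B' = {1, 2, 7, 9, 10} ✓

{1, 2, 7, 9, 10}


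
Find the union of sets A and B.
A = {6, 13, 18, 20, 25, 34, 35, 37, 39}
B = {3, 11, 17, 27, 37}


Set A = {6, 13, 18, 20, 25, 34, 35, 37, 39}
Set B = {3, 11, 17, 27, 37}
A ∪ B includes all elements in either set.
Elements from A: {6, 13, 18, 20, 25, 34, 35, 37, 39}
Elements from B not already included: {3, 11, 17, 27}
A ∪ B = {3, 6, 11, 13, 17, 18, 20, 25, 27, 34, 35, 37, 39}

{3, 6, 11, 13, 17, 18, 20, 25, 27, 34, 35, 37, 39}


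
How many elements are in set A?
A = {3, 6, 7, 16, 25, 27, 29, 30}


Set A = {3, 6, 7, 16, 25, 27, 29, 30}
Listing elements: 3, 6, 7, 16, 25, 27, 29, 30
Counting: 8 elements
|A| = 8

8


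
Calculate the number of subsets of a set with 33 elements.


The set has 33 elements.
The power set contains all possible subsets.
|P(A)| = 2^|A| = 2^33 = 8589934592

8589934592


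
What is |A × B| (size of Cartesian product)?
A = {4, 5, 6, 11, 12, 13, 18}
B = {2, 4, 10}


Set A = {4, 5, 6, 11, 12, 13, 18} has 7 elements.
Set B = {2, 4, 10} has 3 elements.
|A × B| = |A| × |B| = 7 × 3 = 21

21


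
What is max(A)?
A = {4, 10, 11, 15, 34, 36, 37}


Set A = {4, 10, 11, 15, 34, 36, 37}
Elements in ascending order: 4, 10, 11, 15, 34, 36, 37
The largest element is 37.

37


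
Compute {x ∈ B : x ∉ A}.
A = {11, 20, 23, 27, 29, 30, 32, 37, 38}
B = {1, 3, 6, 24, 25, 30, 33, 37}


Set A = {11, 20, 23, 27, 29, 30, 32, 37, 38}
Set B = {1, 3, 6, 24, 25, 30, 33, 37}
Check each element of B against A:
1 ∉ A (include), 3 ∉ A (include), 6 ∉ A (include), 24 ∉ A (include), 25 ∉ A (include), 30 ∈ A, 33 ∉ A (include), 37 ∈ A
Elements of B not in A: {1, 3, 6, 24, 25, 33}

{1, 3, 6, 24, 25, 33}


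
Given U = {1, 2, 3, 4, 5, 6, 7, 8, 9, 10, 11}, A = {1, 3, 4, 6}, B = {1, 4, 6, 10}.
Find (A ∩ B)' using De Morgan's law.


U = {1, 2, 3, 4, 5, 6, 7, 8, 9, 10, 11}
A = {1, 3, 4, 6}, B = {1, 4, 6, 10}
A ∩ B = {1, 4, 6}
(A ∩ B)' = U \ (A ∩ B) = {2, 3, 5, 7, 8, 9, 10, 11}
Verification via A' ∪ B': A' = {2, 5, 7, 8, 9, 10, 11}, B' = {2, 3, 5, 7, 8, 9, 11}
A' ∪ B' = {2, 3, 5, 7, 8, 9, 10, 11} ✓

{2, 3, 5, 7, 8, 9, 10, 11}


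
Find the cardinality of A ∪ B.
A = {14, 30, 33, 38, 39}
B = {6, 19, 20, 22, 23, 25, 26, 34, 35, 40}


Set A = {14, 30, 33, 38, 39}, |A| = 5
Set B = {6, 19, 20, 22, 23, 25, 26, 34, 35, 40}, |B| = 10
A ∩ B = {}, |A ∩ B| = 0
|A ∪ B| = |A| + |B| - |A ∩ B| = 5 + 10 - 0 = 15

15


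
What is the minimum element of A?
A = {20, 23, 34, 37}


Set A = {20, 23, 34, 37}
Elements in ascending order: 20, 23, 34, 37
The smallest element is 20.

20


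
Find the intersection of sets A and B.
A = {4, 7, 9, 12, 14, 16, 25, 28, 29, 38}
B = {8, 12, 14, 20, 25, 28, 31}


Set A = {4, 7, 9, 12, 14, 16, 25, 28, 29, 38}
Set B = {8, 12, 14, 20, 25, 28, 31}
A ∩ B includes only elements in both sets.
Check each element of A against B:
4 ✗, 7 ✗, 9 ✗, 12 ✓, 14 ✓, 16 ✗, 25 ✓, 28 ✓, 29 ✗, 38 ✗
A ∩ B = {12, 14, 25, 28}

{12, 14, 25, 28}


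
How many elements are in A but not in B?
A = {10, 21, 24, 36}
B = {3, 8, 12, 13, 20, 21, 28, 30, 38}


Set A = {10, 21, 24, 36}
Set B = {3, 8, 12, 13, 20, 21, 28, 30, 38}
A \ B = {10, 24, 36}
|A \ B| = 3

3


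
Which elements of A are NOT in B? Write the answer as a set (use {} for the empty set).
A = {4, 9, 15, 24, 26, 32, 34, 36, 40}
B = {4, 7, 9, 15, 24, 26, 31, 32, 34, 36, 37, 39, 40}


Set A = {4, 9, 15, 24, 26, 32, 34, 36, 40}
Set B = {4, 7, 9, 15, 24, 26, 31, 32, 34, 36, 37, 39, 40}
Check each element of A against B:
4 ∈ B, 9 ∈ B, 15 ∈ B, 24 ∈ B, 26 ∈ B, 32 ∈ B, 34 ∈ B, 36 ∈ B, 40 ∈ B
Elements of A not in B: {}

{}


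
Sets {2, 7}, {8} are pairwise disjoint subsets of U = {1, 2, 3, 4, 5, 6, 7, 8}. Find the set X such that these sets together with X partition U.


U = {1, 2, 3, 4, 5, 6, 7, 8}
Shown blocks: {2, 7}, {8}
A partition's blocks are pairwise disjoint and cover U, so the missing block = U \ (union of shown blocks).
Union of shown blocks: {2, 7, 8}
Missing block = U \ (union) = {1, 3, 4, 5, 6}

{1, 3, 4, 5, 6}


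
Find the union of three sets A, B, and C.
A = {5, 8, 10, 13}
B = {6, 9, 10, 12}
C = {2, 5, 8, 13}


Set A = {5, 8, 10, 13}
Set B = {6, 9, 10, 12}
Set C = {2, 5, 8, 13}
First, A ∪ B = {5, 6, 8, 9, 10, 12, 13}
Then, (A ∪ B) ∪ C = {2, 5, 6, 8, 9, 10, 12, 13}

{2, 5, 6, 8, 9, 10, 12, 13}


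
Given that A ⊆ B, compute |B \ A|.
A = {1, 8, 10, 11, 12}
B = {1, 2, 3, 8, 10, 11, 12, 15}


Set A = {1, 8, 10, 11, 12}, |A| = 5
Set B = {1, 2, 3, 8, 10, 11, 12, 15}, |B| = 8
Since A ⊆ B: B \ A = {2, 3, 15}
|B| - |A| = 8 - 5 = 3

3


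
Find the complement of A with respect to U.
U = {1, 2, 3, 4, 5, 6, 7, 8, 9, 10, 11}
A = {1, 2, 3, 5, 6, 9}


Universal set U = {1, 2, 3, 4, 5, 6, 7, 8, 9, 10, 11}
Set A = {1, 2, 3, 5, 6, 9}
A' = U \ A = elements in U but not in A
Checking each element of U:
1 (in A, exclude), 2 (in A, exclude), 3 (in A, exclude), 4 (not in A, include), 5 (in A, exclude), 6 (in A, exclude), 7 (not in A, include), 8 (not in A, include), 9 (in A, exclude), 10 (not in A, include), 11 (not in A, include)
A' = {4, 7, 8, 10, 11}

{4, 7, 8, 10, 11}


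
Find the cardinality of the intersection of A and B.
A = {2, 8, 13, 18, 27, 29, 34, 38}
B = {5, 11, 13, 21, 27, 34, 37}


Set A = {2, 8, 13, 18, 27, 29, 34, 38}
Set B = {5, 11, 13, 21, 27, 34, 37}
A ∩ B = {13, 27, 34}
|A ∩ B| = 3

3


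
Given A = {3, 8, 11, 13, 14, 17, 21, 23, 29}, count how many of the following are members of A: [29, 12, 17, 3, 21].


Set A = {3, 8, 11, 13, 14, 17, 21, 23, 29}
Candidates: [29, 12, 17, 3, 21]
Check each candidate:
29 ∈ A, 12 ∉ A, 17 ∈ A, 3 ∈ A, 21 ∈ A
Count of candidates in A: 4

4


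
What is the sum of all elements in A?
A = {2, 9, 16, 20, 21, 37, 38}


Set A = {2, 9, 16, 20, 21, 37, 38}
Sum = 2 + 9 + 16 + 20 + 21 + 37 + 38 = 143

143


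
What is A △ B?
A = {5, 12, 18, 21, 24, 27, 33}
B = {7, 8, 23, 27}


Set A = {5, 12, 18, 21, 24, 27, 33}
Set B = {7, 8, 23, 27}
A △ B = (A \ B) ∪ (B \ A)
Elements in A but not B: {5, 12, 18, 21, 24, 33}
Elements in B but not A: {7, 8, 23}
A △ B = {5, 7, 8, 12, 18, 21, 23, 24, 33}

{5, 7, 8, 12, 18, 21, 23, 24, 33}


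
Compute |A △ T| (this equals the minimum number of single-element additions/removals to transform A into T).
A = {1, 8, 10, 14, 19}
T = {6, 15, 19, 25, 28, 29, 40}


Set A = {1, 8, 10, 14, 19}
Set T = {6, 15, 19, 25, 28, 29, 40}
Elements to remove from A (in A, not in T): {1, 8, 10, 14} → 4 removals
Elements to add to A (in T, not in A): {6, 15, 25, 28, 29, 40} → 6 additions
Total edits = 4 + 6 = 10

10


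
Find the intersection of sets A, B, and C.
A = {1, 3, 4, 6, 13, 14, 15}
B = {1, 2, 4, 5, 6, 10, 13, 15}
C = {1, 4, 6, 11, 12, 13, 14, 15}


Set A = {1, 3, 4, 6, 13, 14, 15}
Set B = {1, 2, 4, 5, 6, 10, 13, 15}
Set C = {1, 4, 6, 11, 12, 13, 14, 15}
First, A ∩ B = {1, 4, 6, 13, 15}
Then, (A ∩ B) ∩ C = {1, 4, 6, 13, 15}

{1, 4, 6, 13, 15}


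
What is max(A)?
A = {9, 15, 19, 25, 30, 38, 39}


Set A = {9, 15, 19, 25, 30, 38, 39}
Elements in ascending order: 9, 15, 19, 25, 30, 38, 39
The largest element is 39.

39


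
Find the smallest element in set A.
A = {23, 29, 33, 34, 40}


Set A = {23, 29, 33, 34, 40}
Elements in ascending order: 23, 29, 33, 34, 40
The smallest element is 23.

23


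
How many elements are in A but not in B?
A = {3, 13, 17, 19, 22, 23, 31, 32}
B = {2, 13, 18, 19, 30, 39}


Set A = {3, 13, 17, 19, 22, 23, 31, 32}
Set B = {2, 13, 18, 19, 30, 39}
A \ B = {3, 17, 22, 23, 31, 32}
|A \ B| = 6

6


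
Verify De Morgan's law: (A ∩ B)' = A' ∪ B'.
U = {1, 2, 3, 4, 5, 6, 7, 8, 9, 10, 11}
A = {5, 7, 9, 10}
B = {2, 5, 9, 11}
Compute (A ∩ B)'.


U = {1, 2, 3, 4, 5, 6, 7, 8, 9, 10, 11}
A = {5, 7, 9, 10}, B = {2, 5, 9, 11}
A ∩ B = {5, 9}
(A ∩ B)' = U \ (A ∩ B) = {1, 2, 3, 4, 6, 7, 8, 10, 11}
Verification via A' ∪ B': A' = {1, 2, 3, 4, 6, 8, 11}, B' = {1, 3, 4, 6, 7, 8, 10}
A' ∪ B' = {1, 2, 3, 4, 6, 7, 8, 10, 11} ✓

{1, 2, 3, 4, 6, 7, 8, 10, 11}


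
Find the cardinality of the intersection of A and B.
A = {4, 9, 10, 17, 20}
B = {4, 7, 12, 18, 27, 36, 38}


Set A = {4, 9, 10, 17, 20}
Set B = {4, 7, 12, 18, 27, 36, 38}
A ∩ B = {4}
|A ∩ B| = 1

1


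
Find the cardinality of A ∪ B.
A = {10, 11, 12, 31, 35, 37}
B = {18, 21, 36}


Set A = {10, 11, 12, 31, 35, 37}, |A| = 6
Set B = {18, 21, 36}, |B| = 3
A ∩ B = {}, |A ∩ B| = 0
|A ∪ B| = |A| + |B| - |A ∩ B| = 6 + 3 - 0 = 9

9


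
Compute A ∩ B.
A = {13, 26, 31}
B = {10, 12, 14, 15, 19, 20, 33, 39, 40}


Set A = {13, 26, 31}
Set B = {10, 12, 14, 15, 19, 20, 33, 39, 40}
A ∩ B includes only elements in both sets.
Check each element of A against B:
13 ✗, 26 ✗, 31 ✗
A ∩ B = {}

{}


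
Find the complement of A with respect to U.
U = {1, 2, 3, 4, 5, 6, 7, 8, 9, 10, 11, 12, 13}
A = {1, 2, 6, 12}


Universal set U = {1, 2, 3, 4, 5, 6, 7, 8, 9, 10, 11, 12, 13}
Set A = {1, 2, 6, 12}
A' = U \ A = elements in U but not in A
Checking each element of U:
1 (in A, exclude), 2 (in A, exclude), 3 (not in A, include), 4 (not in A, include), 5 (not in A, include), 6 (in A, exclude), 7 (not in A, include), 8 (not in A, include), 9 (not in A, include), 10 (not in A, include), 11 (not in A, include), 12 (in A, exclude), 13 (not in A, include)
A' = {3, 4, 5, 7, 8, 9, 10, 11, 13}

{3, 4, 5, 7, 8, 9, 10, 11, 13}


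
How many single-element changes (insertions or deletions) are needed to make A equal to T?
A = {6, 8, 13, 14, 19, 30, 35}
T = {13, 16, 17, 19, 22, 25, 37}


Set A = {6, 8, 13, 14, 19, 30, 35}
Set T = {13, 16, 17, 19, 22, 25, 37}
Elements to remove from A (in A, not in T): {6, 8, 14, 30, 35} → 5 removals
Elements to add to A (in T, not in A): {16, 17, 22, 25, 37} → 5 additions
Total edits = 5 + 5 = 10

10


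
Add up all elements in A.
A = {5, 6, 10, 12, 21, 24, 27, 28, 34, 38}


Set A = {5, 6, 10, 12, 21, 24, 27, 28, 34, 38}
Sum = 5 + 6 + 10 + 12 + 21 + 24 + 27 + 28 + 34 + 38 = 205

205


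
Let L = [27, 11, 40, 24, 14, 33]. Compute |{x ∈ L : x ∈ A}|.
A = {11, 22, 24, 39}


Set A = {11, 22, 24, 39}
Candidates: [27, 11, 40, 24, 14, 33]
Check each candidate:
27 ∉ A, 11 ∈ A, 40 ∉ A, 24 ∈ A, 14 ∉ A, 33 ∉ A
Count of candidates in A: 2

2


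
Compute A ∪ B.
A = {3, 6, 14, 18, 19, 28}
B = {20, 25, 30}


Set A = {3, 6, 14, 18, 19, 28}
Set B = {20, 25, 30}
A ∪ B includes all elements in either set.
Elements from A: {3, 6, 14, 18, 19, 28}
Elements from B not already included: {20, 25, 30}
A ∪ B = {3, 6, 14, 18, 19, 20, 25, 28, 30}

{3, 6, 14, 18, 19, 20, 25, 28, 30}


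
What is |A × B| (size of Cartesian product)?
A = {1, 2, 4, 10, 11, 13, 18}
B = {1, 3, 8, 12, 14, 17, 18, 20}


Set A = {1, 2, 4, 10, 11, 13, 18} has 7 elements.
Set B = {1, 3, 8, 12, 14, 17, 18, 20} has 8 elements.
|A × B| = |A| × |B| = 7 × 8 = 56

56


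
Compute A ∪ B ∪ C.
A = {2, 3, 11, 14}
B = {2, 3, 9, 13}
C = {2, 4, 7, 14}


Set A = {2, 3, 11, 14}
Set B = {2, 3, 9, 13}
Set C = {2, 4, 7, 14}
First, A ∪ B = {2, 3, 9, 11, 13, 14}
Then, (A ∪ B) ∪ C = {2, 3, 4, 7, 9, 11, 13, 14}

{2, 3, 4, 7, 9, 11, 13, 14}


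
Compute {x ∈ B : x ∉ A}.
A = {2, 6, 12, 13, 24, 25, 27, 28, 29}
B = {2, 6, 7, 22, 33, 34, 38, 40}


Set A = {2, 6, 12, 13, 24, 25, 27, 28, 29}
Set B = {2, 6, 7, 22, 33, 34, 38, 40}
Check each element of B against A:
2 ∈ A, 6 ∈ A, 7 ∉ A (include), 22 ∉ A (include), 33 ∉ A (include), 34 ∉ A (include), 38 ∉ A (include), 40 ∉ A (include)
Elements of B not in A: {7, 22, 33, 34, 38, 40}

{7, 22, 33, 34, 38, 40}


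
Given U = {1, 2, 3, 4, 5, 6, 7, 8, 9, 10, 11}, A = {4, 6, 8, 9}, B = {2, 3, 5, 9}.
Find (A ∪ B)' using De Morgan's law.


U = {1, 2, 3, 4, 5, 6, 7, 8, 9, 10, 11}
A = {4, 6, 8, 9}, B = {2, 3, 5, 9}
A ∪ B = {2, 3, 4, 5, 6, 8, 9}
(A ∪ B)' = U \ (A ∪ B) = {1, 7, 10, 11}
Verification via A' ∩ B': A' = {1, 2, 3, 5, 7, 10, 11}, B' = {1, 4, 6, 7, 8, 10, 11}
A' ∩ B' = {1, 7, 10, 11} ✓

{1, 7, 10, 11}


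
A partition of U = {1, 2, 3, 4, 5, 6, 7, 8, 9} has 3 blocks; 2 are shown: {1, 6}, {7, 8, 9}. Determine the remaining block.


U = {1, 2, 3, 4, 5, 6, 7, 8, 9}
Shown blocks: {1, 6}, {7, 8, 9}
A partition's blocks are pairwise disjoint and cover U, so the missing block = U \ (union of shown blocks).
Union of shown blocks: {1, 6, 7, 8, 9}
Missing block = U \ (union) = {2, 3, 4, 5}

{2, 3, 4, 5}


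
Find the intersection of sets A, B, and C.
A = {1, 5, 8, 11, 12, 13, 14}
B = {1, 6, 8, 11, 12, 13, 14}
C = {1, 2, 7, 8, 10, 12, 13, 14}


Set A = {1, 5, 8, 11, 12, 13, 14}
Set B = {1, 6, 8, 11, 12, 13, 14}
Set C = {1, 2, 7, 8, 10, 12, 13, 14}
First, A ∩ B = {1, 8, 11, 12, 13, 14}
Then, (A ∩ B) ∩ C = {1, 8, 12, 13, 14}

{1, 8, 12, 13, 14}


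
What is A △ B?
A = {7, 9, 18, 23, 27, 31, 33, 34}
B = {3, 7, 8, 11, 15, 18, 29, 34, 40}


Set A = {7, 9, 18, 23, 27, 31, 33, 34}
Set B = {3, 7, 8, 11, 15, 18, 29, 34, 40}
A △ B = (A \ B) ∪ (B \ A)
Elements in A but not B: {9, 23, 27, 31, 33}
Elements in B but not A: {3, 8, 11, 15, 29, 40}
A △ B = {3, 8, 9, 11, 15, 23, 27, 29, 31, 33, 40}

{3, 8, 9, 11, 15, 23, 27, 29, 31, 33, 40}


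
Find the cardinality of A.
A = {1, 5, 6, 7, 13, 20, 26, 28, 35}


Set A = {1, 5, 6, 7, 13, 20, 26, 28, 35}
Listing elements: 1, 5, 6, 7, 13, 20, 26, 28, 35
Counting: 9 elements
|A| = 9

9


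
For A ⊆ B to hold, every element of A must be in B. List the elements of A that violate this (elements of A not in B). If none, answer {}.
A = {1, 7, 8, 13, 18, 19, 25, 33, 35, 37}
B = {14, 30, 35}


Set A = {1, 7, 8, 13, 18, 19, 25, 33, 35, 37}
Set B = {14, 30, 35}
Check each element of A against B:
1 ∉ B (include), 7 ∉ B (include), 8 ∉ B (include), 13 ∉ B (include), 18 ∉ B (include), 19 ∉ B (include), 25 ∉ B (include), 33 ∉ B (include), 35 ∈ B, 37 ∉ B (include)
Elements of A not in B: {1, 7, 8, 13, 18, 19, 25, 33, 37}

{1, 7, 8, 13, 18, 19, 25, 33, 37}


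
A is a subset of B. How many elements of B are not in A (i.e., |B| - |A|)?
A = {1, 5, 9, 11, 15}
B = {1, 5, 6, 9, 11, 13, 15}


Set A = {1, 5, 9, 11, 15}, |A| = 5
Set B = {1, 5, 6, 9, 11, 13, 15}, |B| = 7
Since A ⊆ B: B \ A = {6, 13}
|B| - |A| = 7 - 5 = 2

2


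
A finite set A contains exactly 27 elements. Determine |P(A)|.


The set has 27 elements.
The power set contains all possible subsets.
|P(A)| = 2^|A| = 2^27 = 134217728

134217728


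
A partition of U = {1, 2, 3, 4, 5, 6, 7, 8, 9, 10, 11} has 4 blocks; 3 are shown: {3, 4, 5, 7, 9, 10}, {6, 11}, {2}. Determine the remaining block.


U = {1, 2, 3, 4, 5, 6, 7, 8, 9, 10, 11}
Shown blocks: {3, 4, 5, 7, 9, 10}, {6, 11}, {2}
A partition's blocks are pairwise disjoint and cover U, so the missing block = U \ (union of shown blocks).
Union of shown blocks: {2, 3, 4, 5, 6, 7, 9, 10, 11}
Missing block = U \ (union) = {1, 8}

{1, 8}


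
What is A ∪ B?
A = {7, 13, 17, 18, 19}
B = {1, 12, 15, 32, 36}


Set A = {7, 13, 17, 18, 19}
Set B = {1, 12, 15, 32, 36}
A ∪ B includes all elements in either set.
Elements from A: {7, 13, 17, 18, 19}
Elements from B not already included: {1, 12, 15, 32, 36}
A ∪ B = {1, 7, 12, 13, 15, 17, 18, 19, 32, 36}

{1, 7, 12, 13, 15, 17, 18, 19, 32, 36}


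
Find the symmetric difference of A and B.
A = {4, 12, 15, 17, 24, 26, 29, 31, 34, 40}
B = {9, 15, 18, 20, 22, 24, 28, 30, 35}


Set A = {4, 12, 15, 17, 24, 26, 29, 31, 34, 40}
Set B = {9, 15, 18, 20, 22, 24, 28, 30, 35}
A △ B = (A \ B) ∪ (B \ A)
Elements in A but not B: {4, 12, 17, 26, 29, 31, 34, 40}
Elements in B but not A: {9, 18, 20, 22, 28, 30, 35}
A △ B = {4, 9, 12, 17, 18, 20, 22, 26, 28, 29, 30, 31, 34, 35, 40}

{4, 9, 12, 17, 18, 20, 22, 26, 28, 29, 30, 31, 34, 35, 40}


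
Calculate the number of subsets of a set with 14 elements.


The set has 14 elements.
The power set contains all possible subsets.
|P(A)| = 2^|A| = 2^14 = 16384

16384


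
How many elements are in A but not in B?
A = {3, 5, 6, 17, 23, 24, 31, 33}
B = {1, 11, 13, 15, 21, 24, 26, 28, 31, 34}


Set A = {3, 5, 6, 17, 23, 24, 31, 33}
Set B = {1, 11, 13, 15, 21, 24, 26, 28, 31, 34}
A \ B = {3, 5, 6, 17, 23, 33}
|A \ B| = 6

6


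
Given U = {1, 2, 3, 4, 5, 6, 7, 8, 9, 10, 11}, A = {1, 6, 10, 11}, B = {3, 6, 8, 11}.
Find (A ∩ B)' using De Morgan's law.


U = {1, 2, 3, 4, 5, 6, 7, 8, 9, 10, 11}
A = {1, 6, 10, 11}, B = {3, 6, 8, 11}
A ∩ B = {6, 11}
(A ∩ B)' = U \ (A ∩ B) = {1, 2, 3, 4, 5, 7, 8, 9, 10}
Verification via A' ∪ B': A' = {2, 3, 4, 5, 7, 8, 9}, B' = {1, 2, 4, 5, 7, 9, 10}
A' ∪ B' = {1, 2, 3, 4, 5, 7, 8, 9, 10} ✓

{1, 2, 3, 4, 5, 7, 8, 9, 10}


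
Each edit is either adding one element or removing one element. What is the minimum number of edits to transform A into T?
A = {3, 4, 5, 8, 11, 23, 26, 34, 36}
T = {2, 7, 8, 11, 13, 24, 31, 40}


Set A = {3, 4, 5, 8, 11, 23, 26, 34, 36}
Set T = {2, 7, 8, 11, 13, 24, 31, 40}
Elements to remove from A (in A, not in T): {3, 4, 5, 23, 26, 34, 36} → 7 removals
Elements to add to A (in T, not in A): {2, 7, 13, 24, 31, 40} → 6 additions
Total edits = 7 + 6 = 13

13


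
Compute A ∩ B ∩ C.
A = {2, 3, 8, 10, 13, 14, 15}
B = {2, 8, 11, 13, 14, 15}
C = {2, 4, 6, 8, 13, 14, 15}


Set A = {2, 3, 8, 10, 13, 14, 15}
Set B = {2, 8, 11, 13, 14, 15}
Set C = {2, 4, 6, 8, 13, 14, 15}
First, A ∩ B = {2, 8, 13, 14, 15}
Then, (A ∩ B) ∩ C = {2, 8, 13, 14, 15}

{2, 8, 13, 14, 15}


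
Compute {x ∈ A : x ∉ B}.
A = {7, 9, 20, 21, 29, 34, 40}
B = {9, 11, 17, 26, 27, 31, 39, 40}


Set A = {7, 9, 20, 21, 29, 34, 40}
Set B = {9, 11, 17, 26, 27, 31, 39, 40}
Check each element of A against B:
7 ∉ B (include), 9 ∈ B, 20 ∉ B (include), 21 ∉ B (include), 29 ∉ B (include), 34 ∉ B (include), 40 ∈ B
Elements of A not in B: {7, 20, 21, 29, 34}

{7, 20, 21, 29, 34}


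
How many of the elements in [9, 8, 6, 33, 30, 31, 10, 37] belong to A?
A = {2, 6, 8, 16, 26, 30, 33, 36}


Set A = {2, 6, 8, 16, 26, 30, 33, 36}
Candidates: [9, 8, 6, 33, 30, 31, 10, 37]
Check each candidate:
9 ∉ A, 8 ∈ A, 6 ∈ A, 33 ∈ A, 30 ∈ A, 31 ∉ A, 10 ∉ A, 37 ∉ A
Count of candidates in A: 4

4


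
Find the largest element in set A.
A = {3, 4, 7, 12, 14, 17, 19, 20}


Set A = {3, 4, 7, 12, 14, 17, 19, 20}
Elements in ascending order: 3, 4, 7, 12, 14, 17, 19, 20
The largest element is 20.

20


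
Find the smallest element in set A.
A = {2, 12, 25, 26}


Set A = {2, 12, 25, 26}
Elements in ascending order: 2, 12, 25, 26
The smallest element is 2.

2


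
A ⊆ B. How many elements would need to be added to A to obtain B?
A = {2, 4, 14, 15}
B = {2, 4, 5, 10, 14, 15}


Set A = {2, 4, 14, 15}, |A| = 4
Set B = {2, 4, 5, 10, 14, 15}, |B| = 6
Since A ⊆ B: B \ A = {5, 10}
|B| - |A| = 6 - 4 = 2

2


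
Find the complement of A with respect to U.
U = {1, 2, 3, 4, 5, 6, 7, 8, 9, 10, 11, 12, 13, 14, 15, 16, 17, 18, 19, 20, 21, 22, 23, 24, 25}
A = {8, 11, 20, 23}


Universal set U = {1, 2, 3, 4, 5, 6, 7, 8, 9, 10, 11, 12, 13, 14, 15, 16, 17, 18, 19, 20, 21, 22, 23, 24, 25}
Set A = {8, 11, 20, 23}
A' = U \ A = elements in U but not in A
Checking each element of U:
1 (not in A, include), 2 (not in A, include), 3 (not in A, include), 4 (not in A, include), 5 (not in A, include), 6 (not in A, include), 7 (not in A, include), 8 (in A, exclude), 9 (not in A, include), 10 (not in A, include), 11 (in A, exclude), 12 (not in A, include), 13 (not in A, include), 14 (not in A, include), 15 (not in A, include), 16 (not in A, include), 17 (not in A, include), 18 (not in A, include), 19 (not in A, include), 20 (in A, exclude), 21 (not in A, include), 22 (not in A, include), 23 (in A, exclude), 24 (not in A, include), 25 (not in A, include)
A' = {1, 2, 3, 4, 5, 6, 7, 9, 10, 12, 13, 14, 15, 16, 17, 18, 19, 21, 22, 24, 25}

{1, 2, 3, 4, 5, 6, 7, 9, 10, 12, 13, 14, 15, 16, 17, 18, 19, 21, 22, 24, 25}


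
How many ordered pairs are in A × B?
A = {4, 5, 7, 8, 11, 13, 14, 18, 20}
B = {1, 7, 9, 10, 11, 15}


Set A = {4, 5, 7, 8, 11, 13, 14, 18, 20} has 9 elements.
Set B = {1, 7, 9, 10, 11, 15} has 6 elements.
|A × B| = |A| × |B| = 9 × 6 = 54

54


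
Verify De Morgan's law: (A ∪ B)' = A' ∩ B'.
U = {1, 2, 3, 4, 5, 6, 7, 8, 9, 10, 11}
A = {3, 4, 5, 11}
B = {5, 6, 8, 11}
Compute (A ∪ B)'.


U = {1, 2, 3, 4, 5, 6, 7, 8, 9, 10, 11}
A = {3, 4, 5, 11}, B = {5, 6, 8, 11}
A ∪ B = {3, 4, 5, 6, 8, 11}
(A ∪ B)' = U \ (A ∪ B) = {1, 2, 7, 9, 10}
Verification via A' ∩ B': A' = {1, 2, 6, 7, 8, 9, 10}, B' = {1, 2, 3, 4, 7, 9, 10}
A' ∩ B' = {1, 2, 7, 9, 10} ✓

{1, 2, 7, 9, 10}


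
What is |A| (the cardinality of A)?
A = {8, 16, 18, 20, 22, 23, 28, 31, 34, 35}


Set A = {8, 16, 18, 20, 22, 23, 28, 31, 34, 35}
Listing elements: 8, 16, 18, 20, 22, 23, 28, 31, 34, 35
Counting: 10 elements
|A| = 10

10


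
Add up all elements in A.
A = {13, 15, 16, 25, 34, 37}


Set A = {13, 15, 16, 25, 34, 37}
Sum = 13 + 15 + 16 + 25 + 34 + 37 = 140

140


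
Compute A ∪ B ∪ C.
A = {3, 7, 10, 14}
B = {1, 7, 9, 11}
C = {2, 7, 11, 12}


Set A = {3, 7, 10, 14}
Set B = {1, 7, 9, 11}
Set C = {2, 7, 11, 12}
First, A ∪ B = {1, 3, 7, 9, 10, 11, 14}
Then, (A ∪ B) ∪ C = {1, 2, 3, 7, 9, 10, 11, 12, 14}

{1, 2, 3, 7, 9, 10, 11, 12, 14}


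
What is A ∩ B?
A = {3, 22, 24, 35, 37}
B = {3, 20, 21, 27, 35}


Set A = {3, 22, 24, 35, 37}
Set B = {3, 20, 21, 27, 35}
A ∩ B includes only elements in both sets.
Check each element of A against B:
3 ✓, 22 ✗, 24 ✗, 35 ✓, 37 ✗
A ∩ B = {3, 35}

{3, 35}


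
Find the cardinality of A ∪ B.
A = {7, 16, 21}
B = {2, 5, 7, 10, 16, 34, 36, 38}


Set A = {7, 16, 21}, |A| = 3
Set B = {2, 5, 7, 10, 16, 34, 36, 38}, |B| = 8
A ∩ B = {7, 16}, |A ∩ B| = 2
|A ∪ B| = |A| + |B| - |A ∩ B| = 3 + 8 - 2 = 9

9


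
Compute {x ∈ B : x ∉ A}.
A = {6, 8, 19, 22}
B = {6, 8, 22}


Set A = {6, 8, 19, 22}
Set B = {6, 8, 22}
Check each element of B against A:
6 ∈ A, 8 ∈ A, 22 ∈ A
Elements of B not in A: {}

{}


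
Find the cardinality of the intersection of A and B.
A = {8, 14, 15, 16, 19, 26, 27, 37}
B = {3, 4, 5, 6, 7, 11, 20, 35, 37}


Set A = {8, 14, 15, 16, 19, 26, 27, 37}
Set B = {3, 4, 5, 6, 7, 11, 20, 35, 37}
A ∩ B = {37}
|A ∩ B| = 1

1


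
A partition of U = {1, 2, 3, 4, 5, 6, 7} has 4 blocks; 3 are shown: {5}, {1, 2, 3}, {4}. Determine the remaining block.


U = {1, 2, 3, 4, 5, 6, 7}
Shown blocks: {5}, {1, 2, 3}, {4}
A partition's blocks are pairwise disjoint and cover U, so the missing block = U \ (union of shown blocks).
Union of shown blocks: {1, 2, 3, 4, 5}
Missing block = U \ (union) = {6, 7}

{6, 7}


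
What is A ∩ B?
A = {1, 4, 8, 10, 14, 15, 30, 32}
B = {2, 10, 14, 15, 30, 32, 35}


Set A = {1, 4, 8, 10, 14, 15, 30, 32}
Set B = {2, 10, 14, 15, 30, 32, 35}
A ∩ B includes only elements in both sets.
Check each element of A against B:
1 ✗, 4 ✗, 8 ✗, 10 ✓, 14 ✓, 15 ✓, 30 ✓, 32 ✓
A ∩ B = {10, 14, 15, 30, 32}

{10, 14, 15, 30, 32}


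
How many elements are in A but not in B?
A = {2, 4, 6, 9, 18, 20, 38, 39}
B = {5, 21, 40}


Set A = {2, 4, 6, 9, 18, 20, 38, 39}
Set B = {5, 21, 40}
A \ B = {2, 4, 6, 9, 18, 20, 38, 39}
|A \ B| = 8

8


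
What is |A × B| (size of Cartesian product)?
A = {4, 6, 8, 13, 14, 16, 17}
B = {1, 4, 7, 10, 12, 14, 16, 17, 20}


Set A = {4, 6, 8, 13, 14, 16, 17} has 7 elements.
Set B = {1, 4, 7, 10, 12, 14, 16, 17, 20} has 9 elements.
|A × B| = |A| × |B| = 7 × 9 = 63

63


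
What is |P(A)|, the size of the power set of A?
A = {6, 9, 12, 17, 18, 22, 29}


Set A = {6, 9, 12, 17, 18, 22, 29}
|A| = 7
The power set P(A) contains all subsets of A.
|P(A)| = 2^|A| = 2^7 = 128

128


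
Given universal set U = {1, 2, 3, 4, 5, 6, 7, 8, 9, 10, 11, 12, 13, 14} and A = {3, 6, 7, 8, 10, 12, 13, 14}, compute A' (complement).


Universal set U = {1, 2, 3, 4, 5, 6, 7, 8, 9, 10, 11, 12, 13, 14}
Set A = {3, 6, 7, 8, 10, 12, 13, 14}
A' = U \ A = elements in U but not in A
Checking each element of U:
1 (not in A, include), 2 (not in A, include), 3 (in A, exclude), 4 (not in A, include), 5 (not in A, include), 6 (in A, exclude), 7 (in A, exclude), 8 (in A, exclude), 9 (not in A, include), 10 (in A, exclude), 11 (not in A, include), 12 (in A, exclude), 13 (in A, exclude), 14 (in A, exclude)
A' = {1, 2, 4, 5, 9, 11}

{1, 2, 4, 5, 9, 11}


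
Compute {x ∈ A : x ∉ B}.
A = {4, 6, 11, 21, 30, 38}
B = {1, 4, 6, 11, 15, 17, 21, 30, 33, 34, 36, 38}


Set A = {4, 6, 11, 21, 30, 38}
Set B = {1, 4, 6, 11, 15, 17, 21, 30, 33, 34, 36, 38}
Check each element of A against B:
4 ∈ B, 6 ∈ B, 11 ∈ B, 21 ∈ B, 30 ∈ B, 38 ∈ B
Elements of A not in B: {}

{}


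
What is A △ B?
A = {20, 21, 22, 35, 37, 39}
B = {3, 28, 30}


Set A = {20, 21, 22, 35, 37, 39}
Set B = {3, 28, 30}
A △ B = (A \ B) ∪ (B \ A)
Elements in A but not B: {20, 21, 22, 35, 37, 39}
Elements in B but not A: {3, 28, 30}
A △ B = {3, 20, 21, 22, 28, 30, 35, 37, 39}

{3, 20, 21, 22, 28, 30, 35, 37, 39}


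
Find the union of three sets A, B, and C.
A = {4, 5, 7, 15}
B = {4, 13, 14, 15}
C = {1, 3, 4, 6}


Set A = {4, 5, 7, 15}
Set B = {4, 13, 14, 15}
Set C = {1, 3, 4, 6}
First, A ∪ B = {4, 5, 7, 13, 14, 15}
Then, (A ∪ B) ∪ C = {1, 3, 4, 5, 6, 7, 13, 14, 15}

{1, 3, 4, 5, 6, 7, 13, 14, 15}


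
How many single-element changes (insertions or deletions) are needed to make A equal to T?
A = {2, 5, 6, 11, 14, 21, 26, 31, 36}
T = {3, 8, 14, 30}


Set A = {2, 5, 6, 11, 14, 21, 26, 31, 36}
Set T = {3, 8, 14, 30}
Elements to remove from A (in A, not in T): {2, 5, 6, 11, 21, 26, 31, 36} → 8 removals
Elements to add to A (in T, not in A): {3, 8, 30} → 3 additions
Total edits = 8 + 3 = 11

11
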